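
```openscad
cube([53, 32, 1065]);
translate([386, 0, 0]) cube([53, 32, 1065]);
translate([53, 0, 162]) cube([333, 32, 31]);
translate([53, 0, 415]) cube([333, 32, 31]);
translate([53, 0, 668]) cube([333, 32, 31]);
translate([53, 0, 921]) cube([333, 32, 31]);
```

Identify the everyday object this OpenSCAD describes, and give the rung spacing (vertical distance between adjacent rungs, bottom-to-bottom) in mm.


A ladder. The rung spacing is 253 mm.

Two tall 53×32 posts with 4 short bars between them — a ladder. Adjacent rungs sit at z = 162 and z = 415, so the spacing is 415 − 162 = 253 mm.


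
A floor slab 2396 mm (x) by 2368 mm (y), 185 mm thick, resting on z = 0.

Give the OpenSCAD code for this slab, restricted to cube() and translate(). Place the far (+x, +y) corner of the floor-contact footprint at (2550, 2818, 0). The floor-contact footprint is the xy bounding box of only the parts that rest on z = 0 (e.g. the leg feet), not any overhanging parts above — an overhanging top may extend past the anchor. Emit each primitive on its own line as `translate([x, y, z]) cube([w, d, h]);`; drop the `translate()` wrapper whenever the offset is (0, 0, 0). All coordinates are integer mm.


translate([154, 450, 0]) cube([2396, 2368, 185]);


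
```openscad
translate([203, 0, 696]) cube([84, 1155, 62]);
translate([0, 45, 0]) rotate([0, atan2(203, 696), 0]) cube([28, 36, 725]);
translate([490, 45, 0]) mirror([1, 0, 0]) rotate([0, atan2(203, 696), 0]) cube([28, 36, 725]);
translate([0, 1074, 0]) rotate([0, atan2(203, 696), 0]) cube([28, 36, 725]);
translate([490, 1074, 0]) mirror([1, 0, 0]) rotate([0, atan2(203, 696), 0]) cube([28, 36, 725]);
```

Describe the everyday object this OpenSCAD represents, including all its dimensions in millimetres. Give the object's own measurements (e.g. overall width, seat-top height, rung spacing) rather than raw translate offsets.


A sawhorse. A 84×1155×62 mm beam (x, y, z) sits on two A-frame leg pairs. Each pair is two raked legs of 28×36 mm section (36 mm along y) splaying symmetrically in x. Each leg rises 696 mm vertically over 203 mm of horizontal reach and is 725 mm long along its own axis. Every leg's outer bottom edge rests on the floor and its outer top edge meets a bottom edge of the beam — the left legs (tilting toward +x) meet the beam's −x bottom edge, the right legs (their mirror images, tilting toward −x) meet its +x bottom edge — so the leg tops tuck under the beam, the beam's underside is 696 mm above the floor, and the feet are 490 mm apart outside-to-outside with the beam centred between them. The two leg pairs are set in 45 mm from either end of the beam.


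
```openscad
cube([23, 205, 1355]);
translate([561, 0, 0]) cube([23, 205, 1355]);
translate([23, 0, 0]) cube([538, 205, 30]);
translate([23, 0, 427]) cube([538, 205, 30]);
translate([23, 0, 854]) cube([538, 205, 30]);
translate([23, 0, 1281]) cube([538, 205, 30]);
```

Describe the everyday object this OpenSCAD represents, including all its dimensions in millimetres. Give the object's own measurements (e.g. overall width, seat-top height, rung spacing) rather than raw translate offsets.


An open bookshelf. Two side panels, each 23 mm thick, 205 mm deep and 1355 mm tall, stand 584 mm apart (outside-to-outside). Between them sit 4 shelves, each 30 mm thick and 205 mm deep, spanning the full gap between the sides. The bottom shelf rests on the floor (its underside at z = 0) and the clear gap between one shelf's top and the next shelf's underside is 397 mm.


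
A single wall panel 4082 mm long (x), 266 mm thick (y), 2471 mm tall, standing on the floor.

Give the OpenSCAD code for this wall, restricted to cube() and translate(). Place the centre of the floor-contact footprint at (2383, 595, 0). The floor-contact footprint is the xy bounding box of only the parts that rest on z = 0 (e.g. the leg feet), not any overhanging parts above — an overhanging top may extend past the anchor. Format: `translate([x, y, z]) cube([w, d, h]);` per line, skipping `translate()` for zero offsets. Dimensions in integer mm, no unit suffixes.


translate([342, 462, 0]) cube([4082, 266, 2471]);


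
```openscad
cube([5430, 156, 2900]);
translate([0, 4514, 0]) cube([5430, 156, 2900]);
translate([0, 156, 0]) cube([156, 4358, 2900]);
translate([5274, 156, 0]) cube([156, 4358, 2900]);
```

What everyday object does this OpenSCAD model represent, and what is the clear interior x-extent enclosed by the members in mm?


A house (or room) frame. The interior width is 5118 mm.

Four 2900 mm walls enclosing a rectangle with no floor or roof — a room or house frame. Outside width is 5430 mm and wall thickness is 156 mm, so the interior width is 5430 − 2 × 156 = 5118 mm.


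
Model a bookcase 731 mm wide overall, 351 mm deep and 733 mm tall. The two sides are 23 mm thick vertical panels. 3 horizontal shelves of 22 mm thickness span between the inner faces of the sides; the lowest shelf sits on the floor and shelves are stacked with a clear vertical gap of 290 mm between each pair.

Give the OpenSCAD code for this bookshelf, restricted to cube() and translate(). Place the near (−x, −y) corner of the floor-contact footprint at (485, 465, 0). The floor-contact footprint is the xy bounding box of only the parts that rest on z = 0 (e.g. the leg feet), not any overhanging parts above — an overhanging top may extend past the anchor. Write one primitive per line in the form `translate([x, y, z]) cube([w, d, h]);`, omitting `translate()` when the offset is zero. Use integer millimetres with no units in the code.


translate([485, 465, 0]) cube([23, 351, 733]);
translate([1193, 465, 0]) cube([23, 351, 733]);
translate([508, 465, 0]) cube([685, 351, 22]);
translate([508, 465, 312]) cube([685, 351, 22]);
translate([508, 465, 624]) cube([685, 351, 22]);


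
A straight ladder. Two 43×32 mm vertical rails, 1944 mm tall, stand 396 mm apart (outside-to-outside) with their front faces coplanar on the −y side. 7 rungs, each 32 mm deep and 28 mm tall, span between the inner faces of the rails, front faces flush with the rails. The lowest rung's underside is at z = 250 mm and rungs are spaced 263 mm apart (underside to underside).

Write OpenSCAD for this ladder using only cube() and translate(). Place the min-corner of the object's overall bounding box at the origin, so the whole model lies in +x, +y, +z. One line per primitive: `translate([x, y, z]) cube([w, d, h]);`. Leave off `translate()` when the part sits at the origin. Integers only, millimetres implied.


cube([43, 32, 1944]);
translate([353, 0, 0]) cube([43, 32, 1944]);
translate([43, 0, 250]) cube([310, 32, 28]);
translate([43, 0, 513]) cube([310, 32, 28]);
translate([43, 0, 776]) cube([310, 32, 28]);
translate([43, 0, 1039]) cube([310, 32, 28]);
translate([43, 0, 1302]) cube([310, 32, 28]);
translate([43, 0, 1565]) cube([310, 32, 28]);
translate([43, 0, 1828]) cube([310, 32, 28]);


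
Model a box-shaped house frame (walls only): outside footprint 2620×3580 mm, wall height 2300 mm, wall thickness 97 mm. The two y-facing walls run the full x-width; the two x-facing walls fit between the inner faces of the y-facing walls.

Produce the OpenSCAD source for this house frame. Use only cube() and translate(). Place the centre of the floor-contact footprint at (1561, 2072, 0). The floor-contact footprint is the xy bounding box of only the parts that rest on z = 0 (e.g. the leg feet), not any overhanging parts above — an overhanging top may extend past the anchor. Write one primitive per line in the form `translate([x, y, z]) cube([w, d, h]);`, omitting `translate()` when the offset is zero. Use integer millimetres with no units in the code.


translate([251, 282, 0]) cube([2620, 97, 2300]);
translate([251, 3765, 0]) cube([2620, 97, 2300]);
translate([251, 379, 0]) cube([97, 3386, 2300]);
translate([2774, 379, 0]) cube([97, 3386, 2300]);


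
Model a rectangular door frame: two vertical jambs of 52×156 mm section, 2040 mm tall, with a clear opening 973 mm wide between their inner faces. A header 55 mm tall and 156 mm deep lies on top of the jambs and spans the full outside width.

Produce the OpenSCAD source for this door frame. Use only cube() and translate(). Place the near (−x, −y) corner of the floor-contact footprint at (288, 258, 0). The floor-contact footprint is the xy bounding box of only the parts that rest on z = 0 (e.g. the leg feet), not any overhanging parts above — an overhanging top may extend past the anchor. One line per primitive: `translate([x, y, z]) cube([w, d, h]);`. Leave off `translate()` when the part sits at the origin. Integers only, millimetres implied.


translate([288, 258, 0]) cube([52, 156, 2040]);
translate([1313, 258, 0]) cube([52, 156, 2040]);
translate([288, 258, 2040]) cube([1077, 156, 55]);


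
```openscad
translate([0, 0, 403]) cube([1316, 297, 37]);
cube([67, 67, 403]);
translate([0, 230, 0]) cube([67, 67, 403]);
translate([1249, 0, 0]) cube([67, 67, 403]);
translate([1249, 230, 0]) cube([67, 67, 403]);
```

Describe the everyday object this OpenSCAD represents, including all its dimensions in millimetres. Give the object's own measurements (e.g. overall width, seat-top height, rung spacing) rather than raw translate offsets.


A long wooden bench with a 1316 mm (x) × 297 mm (y) seat, 37 mm thick, its top surface 440 mm above the floor. Four 67 mm square legs at the seat corners, flush with the edges, run from z = 0 to the seat underside.


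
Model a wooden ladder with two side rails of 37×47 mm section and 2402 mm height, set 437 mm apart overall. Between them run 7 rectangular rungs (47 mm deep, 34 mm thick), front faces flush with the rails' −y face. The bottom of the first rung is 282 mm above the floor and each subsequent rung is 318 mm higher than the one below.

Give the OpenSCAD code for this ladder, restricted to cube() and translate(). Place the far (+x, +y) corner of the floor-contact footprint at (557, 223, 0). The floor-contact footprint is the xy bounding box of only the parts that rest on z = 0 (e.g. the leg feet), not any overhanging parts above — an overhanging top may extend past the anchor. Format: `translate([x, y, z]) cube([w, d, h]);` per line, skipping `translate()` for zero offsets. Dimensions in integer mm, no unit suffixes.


// rung span = 437 - 2*37 = 363
// rung[k] z = 282 + k*318
translate([120, 176, 0]) cube([37, 47, 2402]);
translate([520, 176, 0]) cube([37, 47, 2402]);
translate([157, 176, 282]) cube([363, 47, 34]);
translate([157, 176, 600]) cube([363, 47, 34]);
translate([157, 176, 918]) cube([363, 47, 34]);
translate([157, 176, 1236]) cube([363, 47, 34]);
translate([157, 176, 1554]) cube([363, 47, 34]);
translate([157, 176, 1872]) cube([363, 47, 34]);
translate([157, 176, 2190]) cube([363, 47, 34]);


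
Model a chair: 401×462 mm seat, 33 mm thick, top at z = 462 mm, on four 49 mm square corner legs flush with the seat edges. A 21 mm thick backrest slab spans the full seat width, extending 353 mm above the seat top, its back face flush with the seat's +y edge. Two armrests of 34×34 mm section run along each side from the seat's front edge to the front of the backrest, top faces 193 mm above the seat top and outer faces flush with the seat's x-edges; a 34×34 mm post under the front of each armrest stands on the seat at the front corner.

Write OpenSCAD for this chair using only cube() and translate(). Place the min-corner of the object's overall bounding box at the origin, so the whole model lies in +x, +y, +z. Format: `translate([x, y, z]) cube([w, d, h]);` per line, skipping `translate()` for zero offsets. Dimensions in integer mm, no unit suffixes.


translate([0, 0, 429]) cube([401, 462, 33]);
cube([49, 49, 429]);
translate([352, 0, 0]) cube([49, 49, 429]);
translate([0, 413, 0]) cube([49, 49, 429]);
translate([352, 413, 0]) cube([49, 49, 429]);
translate([0, 441, 462]) cube([401, 21, 353]);
translate([0, 0, 621]) cube([34, 441, 34]);
translate([367, 0, 621]) cube([34, 441, 34]);
translate([0, 0, 462]) cube([34, 34, 159]);
translate([367, 0, 462]) cube([34, 34, 159]);


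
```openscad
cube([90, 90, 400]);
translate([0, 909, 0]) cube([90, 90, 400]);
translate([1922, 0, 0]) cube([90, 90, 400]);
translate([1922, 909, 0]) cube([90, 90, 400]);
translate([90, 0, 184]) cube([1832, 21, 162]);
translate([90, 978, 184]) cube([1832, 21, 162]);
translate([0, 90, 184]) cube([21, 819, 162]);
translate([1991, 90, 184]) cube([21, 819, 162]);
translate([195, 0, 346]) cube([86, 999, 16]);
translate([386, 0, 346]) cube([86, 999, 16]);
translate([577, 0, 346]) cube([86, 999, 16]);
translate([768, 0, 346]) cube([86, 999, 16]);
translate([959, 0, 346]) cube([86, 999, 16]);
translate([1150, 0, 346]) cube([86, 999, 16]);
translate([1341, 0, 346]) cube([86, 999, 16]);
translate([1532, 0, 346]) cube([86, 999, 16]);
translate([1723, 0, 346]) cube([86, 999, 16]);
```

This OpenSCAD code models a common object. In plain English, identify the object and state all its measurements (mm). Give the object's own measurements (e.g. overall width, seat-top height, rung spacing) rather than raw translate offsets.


A bed frame 2012 mm long (x) by 999 mm wide (y). Four 90×90 mm corner posts, 400 mm tall, at the corners of the footprint. Four rails of 21 mm thickness and 162 mm height run between adjacent posts with their undersides at z = 184 mm, their outer faces flush with the outside of the frame (the two x-running rails run between the posts' inner faces; the two y-running rails run between the posts' inner faces). 9 slats, each 86 mm wide (x) and 16 mm thick, lie across the top of the two x-running rails, running the full 999 mm width of the frame in y; along x they sit between the end posts with a 105 mm gap after the −x posts and between neighbouring slats, leaving 113 mm before the +x posts.


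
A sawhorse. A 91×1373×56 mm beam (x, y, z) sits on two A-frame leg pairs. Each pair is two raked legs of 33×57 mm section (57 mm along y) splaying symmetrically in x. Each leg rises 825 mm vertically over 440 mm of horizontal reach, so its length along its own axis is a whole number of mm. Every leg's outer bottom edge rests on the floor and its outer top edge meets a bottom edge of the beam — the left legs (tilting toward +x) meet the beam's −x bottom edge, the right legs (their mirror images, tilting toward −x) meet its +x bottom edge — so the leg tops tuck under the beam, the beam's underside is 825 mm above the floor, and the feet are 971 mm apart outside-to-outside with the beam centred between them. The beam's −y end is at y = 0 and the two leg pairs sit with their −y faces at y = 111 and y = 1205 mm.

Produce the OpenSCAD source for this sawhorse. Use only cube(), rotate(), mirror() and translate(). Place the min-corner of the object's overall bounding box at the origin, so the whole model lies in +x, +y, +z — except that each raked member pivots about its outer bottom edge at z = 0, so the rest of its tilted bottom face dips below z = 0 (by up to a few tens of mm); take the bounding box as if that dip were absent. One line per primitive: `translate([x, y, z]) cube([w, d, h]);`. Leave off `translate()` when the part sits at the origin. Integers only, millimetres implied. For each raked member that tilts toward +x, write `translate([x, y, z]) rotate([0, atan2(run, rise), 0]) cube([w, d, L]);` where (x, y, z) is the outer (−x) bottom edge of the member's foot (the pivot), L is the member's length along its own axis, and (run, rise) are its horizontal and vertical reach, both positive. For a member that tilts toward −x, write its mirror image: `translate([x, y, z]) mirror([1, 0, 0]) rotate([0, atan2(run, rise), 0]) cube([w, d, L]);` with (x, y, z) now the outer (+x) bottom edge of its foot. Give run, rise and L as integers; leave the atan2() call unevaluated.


translate([440, 0, 825]) cube([91, 1373, 56]);
translate([0, 111, 0]) rotate([0, atan2(440, 825), 0]) cube([33, 57, 935]);
translate([971, 111, 0]) mirror([1, 0, 0]) rotate([0, atan2(440, 825), 0]) cube([33, 57, 935]);
translate([0, 1205, 0]) rotate([0, atan2(440, 825), 0]) cube([33, 57, 935]);
translate([971, 1205, 0]) mirror([1, 0, 0]) rotate([0, atan2(440, 825), 0]) cube([33, 57, 935]);


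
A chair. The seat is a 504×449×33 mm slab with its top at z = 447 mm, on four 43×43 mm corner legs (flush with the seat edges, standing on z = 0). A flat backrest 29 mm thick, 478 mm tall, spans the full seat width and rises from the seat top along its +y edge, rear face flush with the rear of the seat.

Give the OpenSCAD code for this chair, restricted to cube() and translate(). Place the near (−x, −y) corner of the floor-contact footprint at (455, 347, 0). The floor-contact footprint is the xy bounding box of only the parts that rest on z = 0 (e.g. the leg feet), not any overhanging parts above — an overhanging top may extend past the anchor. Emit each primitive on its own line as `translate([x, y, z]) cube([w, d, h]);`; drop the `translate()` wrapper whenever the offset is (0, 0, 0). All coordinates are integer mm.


// leg_h = 447 - 33 = 414
translate([455, 347, 414]) cube([504, 449, 33]);
translate([455, 347, 0]) cube([43, 43, 414]);
translate([916, 347, 0]) cube([43, 43, 414]);
translate([455, 753, 0]) cube([43, 43, 414]);
translate([916, 753, 0]) cube([43, 43, 414]);
translate([455, 767, 447]) cube([504, 29, 478]);


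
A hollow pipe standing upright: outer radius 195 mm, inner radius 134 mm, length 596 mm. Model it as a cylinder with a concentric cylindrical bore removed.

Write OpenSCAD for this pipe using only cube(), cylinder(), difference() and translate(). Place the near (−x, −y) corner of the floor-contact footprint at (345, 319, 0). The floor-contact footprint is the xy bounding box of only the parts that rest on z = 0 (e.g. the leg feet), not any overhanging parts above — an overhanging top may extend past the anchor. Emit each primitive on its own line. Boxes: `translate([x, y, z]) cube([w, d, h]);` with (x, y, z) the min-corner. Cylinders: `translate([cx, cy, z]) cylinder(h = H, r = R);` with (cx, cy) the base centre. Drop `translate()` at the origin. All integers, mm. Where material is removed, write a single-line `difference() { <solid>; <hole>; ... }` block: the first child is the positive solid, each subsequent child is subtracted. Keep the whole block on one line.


difference() { translate([540, 514, 0]) cylinder(h = 596, r = 195); translate([540, 514, 0]) cylinder(h = 596, r = 134); }


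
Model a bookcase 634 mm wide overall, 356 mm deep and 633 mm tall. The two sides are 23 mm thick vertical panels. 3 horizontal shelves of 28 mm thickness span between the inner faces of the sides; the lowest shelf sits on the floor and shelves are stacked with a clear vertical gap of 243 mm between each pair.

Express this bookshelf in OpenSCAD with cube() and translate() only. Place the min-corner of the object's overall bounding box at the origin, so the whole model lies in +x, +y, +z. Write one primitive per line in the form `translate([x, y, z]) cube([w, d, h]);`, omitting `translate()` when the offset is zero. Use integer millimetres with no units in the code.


cube([23, 356, 633]);
translate([611, 0, 0]) cube([23, 356, 633]);
translate([23, 0, 0]) cube([588, 356, 28]);
translate([23, 0, 271]) cube([588, 356, 28]);
translate([23, 0, 542]) cube([588, 356, 28]);


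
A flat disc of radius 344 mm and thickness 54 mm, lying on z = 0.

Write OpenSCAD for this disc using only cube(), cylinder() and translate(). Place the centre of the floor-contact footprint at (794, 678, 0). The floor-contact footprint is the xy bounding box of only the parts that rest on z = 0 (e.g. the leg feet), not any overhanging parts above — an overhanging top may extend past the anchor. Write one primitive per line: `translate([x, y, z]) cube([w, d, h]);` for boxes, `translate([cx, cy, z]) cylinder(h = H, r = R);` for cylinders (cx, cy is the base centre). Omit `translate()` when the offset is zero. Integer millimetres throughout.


translate([794, 678, 0]) cylinder(h = 54, r = 344);


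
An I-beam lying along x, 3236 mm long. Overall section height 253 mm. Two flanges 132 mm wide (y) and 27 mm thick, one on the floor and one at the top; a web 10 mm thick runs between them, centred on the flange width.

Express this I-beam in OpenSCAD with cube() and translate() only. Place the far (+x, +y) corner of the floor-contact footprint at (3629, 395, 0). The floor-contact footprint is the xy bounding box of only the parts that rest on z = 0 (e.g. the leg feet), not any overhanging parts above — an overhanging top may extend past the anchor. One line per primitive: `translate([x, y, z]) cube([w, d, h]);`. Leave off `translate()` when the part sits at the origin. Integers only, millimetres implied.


translate([393, 263, 0]) cube([3236, 132, 27]);
translate([393, 324, 27]) cube([3236, 10, 199]);
translate([393, 263, 226]) cube([3236, 132, 27]);


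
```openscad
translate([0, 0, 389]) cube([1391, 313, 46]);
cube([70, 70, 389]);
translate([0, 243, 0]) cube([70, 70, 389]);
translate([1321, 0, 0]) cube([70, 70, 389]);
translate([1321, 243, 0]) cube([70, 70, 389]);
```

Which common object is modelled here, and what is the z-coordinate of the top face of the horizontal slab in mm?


A bench. The seat-top height is 435 mm.

A long slab on four corner posts — a bench. The slab sits at z = 389 with thickness 46, so the top is 389 + 46 = 435 mm.


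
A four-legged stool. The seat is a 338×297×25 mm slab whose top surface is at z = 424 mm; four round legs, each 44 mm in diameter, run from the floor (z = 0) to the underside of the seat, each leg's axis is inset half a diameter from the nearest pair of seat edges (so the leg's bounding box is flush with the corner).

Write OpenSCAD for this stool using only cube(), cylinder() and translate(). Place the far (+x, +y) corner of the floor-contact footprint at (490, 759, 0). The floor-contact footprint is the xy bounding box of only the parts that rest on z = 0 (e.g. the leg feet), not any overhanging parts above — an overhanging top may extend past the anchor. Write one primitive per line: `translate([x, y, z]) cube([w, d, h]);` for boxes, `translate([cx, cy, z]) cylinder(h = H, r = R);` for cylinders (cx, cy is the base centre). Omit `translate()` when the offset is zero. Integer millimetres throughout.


translate([152, 462, 399]) cube([338, 297, 25]);
translate([174, 484, 0]) cylinder(h = 399, r = 22);
translate([468, 484, 0]) cylinder(h = 399, r = 22);
translate([174, 737, 0]) cylinder(h = 399, r = 22);
translate([468, 737, 0]) cylinder(h = 399, r = 22);


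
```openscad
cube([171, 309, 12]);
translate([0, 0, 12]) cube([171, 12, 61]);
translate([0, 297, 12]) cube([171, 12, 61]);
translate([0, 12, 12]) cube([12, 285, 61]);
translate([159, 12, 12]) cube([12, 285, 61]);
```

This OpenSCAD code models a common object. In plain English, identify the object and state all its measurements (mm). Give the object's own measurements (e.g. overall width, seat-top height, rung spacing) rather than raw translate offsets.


An open-topped rectangular box: outside dimensions 171×309×73 mm, with a uniform wall and base thickness of 12 mm. The base is a full 171×309 slab on the floor; four walls sit on top of the base. The front and back walls (the −y and +y sides) span the full width; the two side walls fit between them.


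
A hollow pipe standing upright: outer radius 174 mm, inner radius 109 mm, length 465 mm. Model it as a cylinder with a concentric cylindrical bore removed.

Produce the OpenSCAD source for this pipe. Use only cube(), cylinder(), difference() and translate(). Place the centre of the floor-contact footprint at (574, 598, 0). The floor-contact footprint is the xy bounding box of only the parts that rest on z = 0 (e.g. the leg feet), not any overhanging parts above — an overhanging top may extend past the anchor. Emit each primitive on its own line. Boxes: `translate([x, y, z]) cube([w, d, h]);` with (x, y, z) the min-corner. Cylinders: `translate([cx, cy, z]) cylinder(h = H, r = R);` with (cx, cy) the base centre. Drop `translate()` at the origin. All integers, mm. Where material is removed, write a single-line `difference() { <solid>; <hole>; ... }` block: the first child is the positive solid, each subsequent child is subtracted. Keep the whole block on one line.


difference() { translate([574, 598, 0]) cylinder(h = 465, r = 174); translate([574, 598, 0]) cylinder(h = 465, r = 109); }


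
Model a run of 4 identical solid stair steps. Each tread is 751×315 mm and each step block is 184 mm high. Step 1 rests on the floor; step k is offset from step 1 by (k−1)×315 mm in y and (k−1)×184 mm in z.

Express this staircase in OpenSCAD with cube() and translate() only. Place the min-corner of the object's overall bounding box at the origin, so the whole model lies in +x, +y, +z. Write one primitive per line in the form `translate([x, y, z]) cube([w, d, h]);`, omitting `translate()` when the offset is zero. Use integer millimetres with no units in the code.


cube([751, 315, 184]);
translate([0, 315, 184]) cube([751, 315, 184]);
translate([0, 630, 368]) cube([751, 315, 184]);
translate([0, 945, 552]) cube([751, 315, 184]);


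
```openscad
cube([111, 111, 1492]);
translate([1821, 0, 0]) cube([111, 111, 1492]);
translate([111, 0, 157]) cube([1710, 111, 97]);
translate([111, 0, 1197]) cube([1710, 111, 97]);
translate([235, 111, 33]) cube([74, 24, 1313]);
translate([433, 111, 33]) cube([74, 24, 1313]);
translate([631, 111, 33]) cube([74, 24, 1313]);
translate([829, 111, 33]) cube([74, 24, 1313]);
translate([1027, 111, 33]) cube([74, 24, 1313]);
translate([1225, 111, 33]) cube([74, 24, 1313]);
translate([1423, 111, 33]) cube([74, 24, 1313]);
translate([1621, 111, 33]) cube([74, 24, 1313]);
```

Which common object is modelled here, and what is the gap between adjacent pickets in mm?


A fence section. The picket gap is 124 mm.

Two posts, two rails, 8 pickets — a fence section. Span 1710 mm holds 8 pickets of 74 mm with 9 equal gaps: ⌊(1710 − 8·74) / 9⌋ = 124 mm.


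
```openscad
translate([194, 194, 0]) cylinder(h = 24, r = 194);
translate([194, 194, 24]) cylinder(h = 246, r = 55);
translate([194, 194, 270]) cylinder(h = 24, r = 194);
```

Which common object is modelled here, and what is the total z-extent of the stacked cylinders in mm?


A spool. The overall height is 294 mm.

Three coaxial cylinders, large–small–large — a spool. Two 24 mm flanges and a 246 mm core give 24 + 246 + 24 = 294 mm.


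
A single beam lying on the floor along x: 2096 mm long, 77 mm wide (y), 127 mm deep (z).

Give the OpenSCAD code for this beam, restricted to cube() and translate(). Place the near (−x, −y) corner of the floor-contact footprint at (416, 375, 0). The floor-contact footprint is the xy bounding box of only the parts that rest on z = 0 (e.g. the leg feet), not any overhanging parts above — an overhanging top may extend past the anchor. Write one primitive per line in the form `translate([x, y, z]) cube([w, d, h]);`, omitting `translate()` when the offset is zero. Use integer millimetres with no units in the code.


translate([416, 375, 0]) cube([2096, 77, 127]);


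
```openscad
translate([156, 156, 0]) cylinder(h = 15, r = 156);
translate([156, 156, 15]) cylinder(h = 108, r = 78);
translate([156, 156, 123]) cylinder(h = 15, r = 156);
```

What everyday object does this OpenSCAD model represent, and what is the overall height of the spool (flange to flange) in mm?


A spool. The overall height is 138 mm.

Three coaxial cylinders, large–small–large — a spool. Two 15 mm flanges and a 108 mm core give 15 + 108 + 15 = 138 mm.


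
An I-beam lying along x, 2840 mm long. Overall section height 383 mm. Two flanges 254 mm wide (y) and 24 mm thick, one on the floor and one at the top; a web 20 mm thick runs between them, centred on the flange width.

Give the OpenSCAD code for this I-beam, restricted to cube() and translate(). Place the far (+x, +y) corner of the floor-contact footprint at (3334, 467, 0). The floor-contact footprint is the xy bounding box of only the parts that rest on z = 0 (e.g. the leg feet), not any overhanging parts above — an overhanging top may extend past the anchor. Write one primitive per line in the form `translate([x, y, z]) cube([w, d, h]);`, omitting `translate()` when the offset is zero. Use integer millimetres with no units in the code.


translate([494, 213, 0]) cube([2840, 254, 24]);
translate([494, 330, 24]) cube([2840, 20, 335]);
translate([494, 213, 359]) cube([2840, 254, 24]);


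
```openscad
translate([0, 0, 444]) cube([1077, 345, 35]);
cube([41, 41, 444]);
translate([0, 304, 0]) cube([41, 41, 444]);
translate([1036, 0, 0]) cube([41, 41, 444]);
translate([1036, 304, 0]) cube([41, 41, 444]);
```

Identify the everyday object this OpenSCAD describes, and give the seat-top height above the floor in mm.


A bench. The seat-top height is 479 mm.

A long slab on four corner posts — a bench. The slab sits at z = 444 with thickness 35, so the top is 444 + 35 = 479 mm.


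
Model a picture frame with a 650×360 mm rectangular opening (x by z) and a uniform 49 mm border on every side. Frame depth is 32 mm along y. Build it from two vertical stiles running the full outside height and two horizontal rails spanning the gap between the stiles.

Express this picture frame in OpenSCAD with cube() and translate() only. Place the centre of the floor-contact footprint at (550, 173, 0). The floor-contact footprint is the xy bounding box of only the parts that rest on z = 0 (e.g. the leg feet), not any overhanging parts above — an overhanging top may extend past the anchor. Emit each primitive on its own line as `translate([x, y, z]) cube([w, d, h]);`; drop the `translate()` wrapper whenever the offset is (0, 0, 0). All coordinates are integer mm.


translate([176, 157, 0]) cube([49, 32, 458]);
translate([875, 157, 0]) cube([49, 32, 458]);
translate([225, 157, 0]) cube([650, 32, 49]);
translate([225, 157, 409]) cube([650, 32, 49]);


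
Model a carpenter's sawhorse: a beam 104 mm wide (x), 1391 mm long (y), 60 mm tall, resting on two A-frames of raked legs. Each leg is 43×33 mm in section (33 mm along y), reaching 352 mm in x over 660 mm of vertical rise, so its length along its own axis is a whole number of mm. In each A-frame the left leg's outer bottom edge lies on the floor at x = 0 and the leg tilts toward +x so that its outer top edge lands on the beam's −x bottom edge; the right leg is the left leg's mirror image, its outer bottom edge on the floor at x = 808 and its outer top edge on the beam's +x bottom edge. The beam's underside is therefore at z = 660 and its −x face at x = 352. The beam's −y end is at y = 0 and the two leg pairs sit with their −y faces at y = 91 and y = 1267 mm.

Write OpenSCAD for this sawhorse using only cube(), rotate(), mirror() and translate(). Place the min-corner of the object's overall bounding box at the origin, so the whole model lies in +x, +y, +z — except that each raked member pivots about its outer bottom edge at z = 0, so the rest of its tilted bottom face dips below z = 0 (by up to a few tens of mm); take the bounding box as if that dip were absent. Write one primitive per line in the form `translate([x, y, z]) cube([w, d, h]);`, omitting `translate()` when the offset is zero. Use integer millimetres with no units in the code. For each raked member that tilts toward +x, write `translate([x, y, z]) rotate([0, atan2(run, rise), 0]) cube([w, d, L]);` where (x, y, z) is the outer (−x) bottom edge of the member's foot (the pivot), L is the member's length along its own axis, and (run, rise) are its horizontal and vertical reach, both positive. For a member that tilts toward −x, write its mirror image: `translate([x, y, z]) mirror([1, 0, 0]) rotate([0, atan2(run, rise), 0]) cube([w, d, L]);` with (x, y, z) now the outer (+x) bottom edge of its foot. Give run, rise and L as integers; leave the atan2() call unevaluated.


translate([352, 0, 660]) cube([104, 1391, 60]);
translate([0, 91, 0]) rotate([0, atan2(352, 660), 0]) cube([43, 33, 748]);
translate([808, 91, 0]) mirror([1, 0, 0]) rotate([0, atan2(352, 660), 0]) cube([43, 33, 748]);
translate([0, 1267, 0]) rotate([0, atan2(352, 660), 0]) cube([43, 33, 748]);
translate([808, 1267, 0]) mirror([1, 0, 0]) rotate([0, atan2(352, 660), 0]) cube([43, 33, 748]);


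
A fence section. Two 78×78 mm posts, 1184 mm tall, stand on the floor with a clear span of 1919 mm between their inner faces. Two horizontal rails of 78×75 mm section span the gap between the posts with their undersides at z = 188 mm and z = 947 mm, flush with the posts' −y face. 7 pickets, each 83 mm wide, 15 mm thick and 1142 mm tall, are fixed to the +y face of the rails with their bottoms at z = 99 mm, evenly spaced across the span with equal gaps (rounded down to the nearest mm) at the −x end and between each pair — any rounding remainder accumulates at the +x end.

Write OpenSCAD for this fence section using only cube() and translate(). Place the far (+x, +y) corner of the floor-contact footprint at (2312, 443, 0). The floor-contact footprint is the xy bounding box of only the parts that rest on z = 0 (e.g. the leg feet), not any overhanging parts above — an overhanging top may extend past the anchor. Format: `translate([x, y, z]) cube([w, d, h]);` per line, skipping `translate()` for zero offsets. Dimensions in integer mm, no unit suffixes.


translate([237, 365, 0]) cube([78, 78, 1184]);
translate([2234, 365, 0]) cube([78, 78, 1184]);
translate([315, 365, 188]) cube([1919, 78, 75]);
translate([315, 365, 947]) cube([1919, 78, 75]);
translate([482, 443, 99]) cube([83, 15, 1142]);
translate([732, 443, 99]) cube([83, 15, 1142]);
translate([982, 443, 99]) cube([83, 15, 1142]);
translate([1232, 443, 99]) cube([83, 15, 1142]);
translate([1482, 443, 99]) cube([83, 15, 1142]);
translate([1732, 443, 99]) cube([83, 15, 1142]);
translate([1982, 443, 99]) cube([83, 15, 1142]);


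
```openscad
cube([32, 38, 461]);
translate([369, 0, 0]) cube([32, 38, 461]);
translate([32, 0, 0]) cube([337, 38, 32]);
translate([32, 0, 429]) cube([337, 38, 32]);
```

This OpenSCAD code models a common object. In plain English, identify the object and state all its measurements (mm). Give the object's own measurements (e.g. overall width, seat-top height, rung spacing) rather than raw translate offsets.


A rectangular picture frame lying in the x–z plane (depth along y). The opening is 337 mm wide (x) by 397 mm tall (z), surrounded by a border 32 mm wide on all four sides. The frame is 38 mm deep and is made of two full-height vertical stiles with two horizontal rails fitted between them.


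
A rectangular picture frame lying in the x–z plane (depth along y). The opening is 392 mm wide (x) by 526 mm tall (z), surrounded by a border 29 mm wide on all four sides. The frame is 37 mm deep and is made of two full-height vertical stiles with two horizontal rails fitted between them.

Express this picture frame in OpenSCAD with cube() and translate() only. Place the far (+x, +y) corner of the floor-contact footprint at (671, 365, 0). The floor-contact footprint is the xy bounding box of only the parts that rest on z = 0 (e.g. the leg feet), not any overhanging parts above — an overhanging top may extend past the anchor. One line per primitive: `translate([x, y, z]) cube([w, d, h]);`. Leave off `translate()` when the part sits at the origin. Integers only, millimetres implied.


translate([221, 328, 0]) cube([29, 37, 584]);
translate([642, 328, 0]) cube([29, 37, 584]);
translate([250, 328, 0]) cube([392, 37, 29]);
translate([250, 328, 555]) cube([392, 37, 29]);


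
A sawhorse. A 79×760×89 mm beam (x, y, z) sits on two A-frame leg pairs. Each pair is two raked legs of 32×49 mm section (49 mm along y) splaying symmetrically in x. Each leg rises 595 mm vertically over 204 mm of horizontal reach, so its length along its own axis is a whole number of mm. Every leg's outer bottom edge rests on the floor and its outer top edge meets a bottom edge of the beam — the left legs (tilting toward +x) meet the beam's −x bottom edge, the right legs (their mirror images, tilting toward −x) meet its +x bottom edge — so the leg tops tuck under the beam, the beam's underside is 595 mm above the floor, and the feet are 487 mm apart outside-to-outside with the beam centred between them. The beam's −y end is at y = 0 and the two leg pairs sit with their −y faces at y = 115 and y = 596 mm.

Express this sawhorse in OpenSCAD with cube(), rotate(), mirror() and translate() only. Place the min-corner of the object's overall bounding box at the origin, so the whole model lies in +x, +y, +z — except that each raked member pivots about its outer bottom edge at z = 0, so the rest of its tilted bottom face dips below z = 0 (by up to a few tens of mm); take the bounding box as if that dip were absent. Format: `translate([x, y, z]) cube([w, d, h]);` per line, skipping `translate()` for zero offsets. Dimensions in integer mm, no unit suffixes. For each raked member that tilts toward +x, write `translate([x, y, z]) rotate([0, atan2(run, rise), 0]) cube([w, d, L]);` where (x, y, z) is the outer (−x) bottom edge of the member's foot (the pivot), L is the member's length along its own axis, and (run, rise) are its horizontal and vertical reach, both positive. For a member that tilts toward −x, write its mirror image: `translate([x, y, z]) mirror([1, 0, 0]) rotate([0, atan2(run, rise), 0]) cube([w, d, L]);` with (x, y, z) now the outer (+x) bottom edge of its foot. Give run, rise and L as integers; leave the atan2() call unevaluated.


translate([204, 0, 595]) cube([79, 760, 89]);
translate([0, 115, 0]) rotate([0, atan2(204, 595), 0]) cube([32, 49, 629]);
translate([487, 115, 0]) mirror([1, 0, 0]) rotate([0, atan2(204, 595), 0]) cube([32, 49, 629]);
translate([0, 596, 0]) rotate([0, atan2(204, 595), 0]) cube([32, 49, 629]);
translate([487, 596, 0]) mirror([1, 0, 0]) rotate([0, atan2(204, 595), 0]) cube([32, 49, 629]);


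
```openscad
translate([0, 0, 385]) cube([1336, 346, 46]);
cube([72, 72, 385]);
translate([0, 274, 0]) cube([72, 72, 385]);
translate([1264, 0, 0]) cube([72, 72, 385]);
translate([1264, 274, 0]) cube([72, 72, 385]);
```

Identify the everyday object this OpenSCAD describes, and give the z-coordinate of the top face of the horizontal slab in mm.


A bench. The seat-top height is 431 mm.

A long slab on four corner posts — a bench. The slab sits at z = 385 with thickness 46, so the top is 385 + 46 = 431 mm.


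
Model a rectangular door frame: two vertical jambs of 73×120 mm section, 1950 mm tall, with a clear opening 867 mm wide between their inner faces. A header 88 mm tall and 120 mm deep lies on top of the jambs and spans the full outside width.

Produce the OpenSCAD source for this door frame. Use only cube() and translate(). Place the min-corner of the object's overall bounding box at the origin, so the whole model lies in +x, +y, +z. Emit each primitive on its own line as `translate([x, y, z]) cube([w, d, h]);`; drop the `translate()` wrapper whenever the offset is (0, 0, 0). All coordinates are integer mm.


cube([73, 120, 1950]);
translate([940, 0, 0]) cube([73, 120, 1950]);
translate([0, 0, 1950]) cube([1013, 120, 88]);


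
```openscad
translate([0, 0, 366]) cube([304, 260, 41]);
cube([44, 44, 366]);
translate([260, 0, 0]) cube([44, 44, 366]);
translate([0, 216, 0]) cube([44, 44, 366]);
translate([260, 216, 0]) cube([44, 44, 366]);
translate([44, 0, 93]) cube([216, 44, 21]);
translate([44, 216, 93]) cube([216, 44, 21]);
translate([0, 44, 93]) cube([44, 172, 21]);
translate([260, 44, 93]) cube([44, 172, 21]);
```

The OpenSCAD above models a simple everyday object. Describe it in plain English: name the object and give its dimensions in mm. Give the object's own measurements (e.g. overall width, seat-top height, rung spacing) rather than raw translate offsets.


A simple wooden stool: a rectangular seat 304 mm (x) by 260 mm (y), 41 mm thick, top face at z = 407 mm, on four square legs, each 44×44 mm in cross-section. The legs rest on z = 0, each flush with a corner of the seat. Four stretchers, 44 mm wide and 21 mm tall, connect adjacent legs with their undersides at z = 93 mm, each running between the inner faces of the legs it joins and aligned with the legs' outer faces on the other axis.
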